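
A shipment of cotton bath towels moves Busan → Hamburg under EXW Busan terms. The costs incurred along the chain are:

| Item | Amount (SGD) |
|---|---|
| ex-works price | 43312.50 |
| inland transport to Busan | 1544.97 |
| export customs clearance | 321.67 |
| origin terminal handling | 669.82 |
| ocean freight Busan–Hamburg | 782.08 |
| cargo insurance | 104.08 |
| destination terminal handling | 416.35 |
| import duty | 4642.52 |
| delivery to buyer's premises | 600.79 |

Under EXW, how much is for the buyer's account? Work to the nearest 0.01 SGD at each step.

EXW: the seller makes goods available at their premises; the buyer bears all onward costs.
Seller's account: goods 43312.50 = 43312.50
Buyer's account: inland to port 1544.97 + export clearance 321.67 + origin terminal 669.82 + freight 782.08 + insurance 104.08 + destination terminal 416.35 + duty 4642.52 + delivery 600.79 = 9082.28

Buyer's account: SGD 9082.28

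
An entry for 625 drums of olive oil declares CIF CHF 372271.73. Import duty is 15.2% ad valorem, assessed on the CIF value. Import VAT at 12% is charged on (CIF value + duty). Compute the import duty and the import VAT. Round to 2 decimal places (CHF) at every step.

Import duty = 372271.73 × 15.2% = 56585.30
VAT base = CIF + duty = 372271.73 + 56585.30 = 428857.03
Import VAT = 428857.03 × 12% = 51462.84

Import duty: CHF 56585.30; import VAT: CHF 51462.84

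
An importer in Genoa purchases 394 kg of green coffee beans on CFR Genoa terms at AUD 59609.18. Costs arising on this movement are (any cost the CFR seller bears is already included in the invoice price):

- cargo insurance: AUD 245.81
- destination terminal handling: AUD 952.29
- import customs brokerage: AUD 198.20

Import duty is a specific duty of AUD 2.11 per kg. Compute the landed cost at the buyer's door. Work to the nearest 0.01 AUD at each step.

Total landed cost: AUD 61836.82

CFR: the seller pays costs through ocean freight to the destination port, but not insurance.
CIF value = CFR price + insurance = 59609.18 + 245.81 = 59854.99
Import duty = 394 × 2.11 = 831.34
Buyer bears: insurance 245.81 + destination terminal 952.29 + brokerage 198.20 + duty 831.34 = 2227.64
Landed cost = invoice 59609.18 + 2227.64 = 61836.82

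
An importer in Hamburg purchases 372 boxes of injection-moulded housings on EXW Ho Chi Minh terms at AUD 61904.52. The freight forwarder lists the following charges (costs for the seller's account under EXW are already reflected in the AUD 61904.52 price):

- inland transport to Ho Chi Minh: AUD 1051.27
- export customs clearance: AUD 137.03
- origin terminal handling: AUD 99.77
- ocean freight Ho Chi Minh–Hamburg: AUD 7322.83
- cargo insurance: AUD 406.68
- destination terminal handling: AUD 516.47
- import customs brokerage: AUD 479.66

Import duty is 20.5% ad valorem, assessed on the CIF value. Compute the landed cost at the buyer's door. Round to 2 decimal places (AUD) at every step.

EXW: the seller makes goods available at their premises; the buyer bears all onward costs.
CIF value = EXW price + inland to port + export clearance + origin terminal + freight + insurance = 61904.52 + 1051.27 + 137.03 + 99.77 + 7322.83 + 406.68 = 70922.10
Import duty = 70922.10 × 20.5% = 14539.03
Buyer bears: inland to port 1051.27 + export clearance 137.03 + origin terminal 99.77 + freight 7322.83 + insurance 406.68 + destination terminal 516.47 + brokerage 479.66 + duty 14539.03 = 24552.74
Landed cost = invoice 61904.52 + 24552.74 = 86457.26

Total landed cost: AUD 86457.26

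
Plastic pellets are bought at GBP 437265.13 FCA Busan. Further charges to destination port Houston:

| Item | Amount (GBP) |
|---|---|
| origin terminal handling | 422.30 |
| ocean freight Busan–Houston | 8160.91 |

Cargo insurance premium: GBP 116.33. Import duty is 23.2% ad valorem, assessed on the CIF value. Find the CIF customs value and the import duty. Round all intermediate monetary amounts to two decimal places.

CIF = FCA price + pre-shipment costs + freight + insurance
CIF = 437265.13 + 422.30 + 8160.91 + 116.33 = 445964.67
Import duty = 445964.67 × 23.2% = 103463.80

CIF value: GBP 445964.67; import duty: GBP 103463.80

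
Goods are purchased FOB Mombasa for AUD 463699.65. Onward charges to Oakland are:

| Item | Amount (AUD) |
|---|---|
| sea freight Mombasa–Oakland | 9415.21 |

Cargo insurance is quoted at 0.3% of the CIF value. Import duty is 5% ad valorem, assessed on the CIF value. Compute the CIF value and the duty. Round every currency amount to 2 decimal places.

CIF value: AUD 474538.48; import duty: AUD 23726.92

Let C be the CIF value. C = FOB price + freight + 0.3% × C
C − 0.3% × C = 463699.65 + 9415.21
0.997 × C = 473114.86
C = 473114.86 / 0.997 = 474538.48
Insurance premium = 0.3% × 474538.48 = 1423.62
Import duty = 474538.48 × 5% = 23726.92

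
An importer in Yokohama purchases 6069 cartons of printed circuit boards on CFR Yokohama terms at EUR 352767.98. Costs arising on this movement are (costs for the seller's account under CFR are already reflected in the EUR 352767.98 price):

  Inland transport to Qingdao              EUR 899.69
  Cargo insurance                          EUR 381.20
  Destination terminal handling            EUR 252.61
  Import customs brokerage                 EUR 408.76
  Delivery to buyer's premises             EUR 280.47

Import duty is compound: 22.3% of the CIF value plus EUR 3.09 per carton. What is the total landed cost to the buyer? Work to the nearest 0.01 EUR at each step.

CFR: the seller pays costs through ocean freight to the destination port, but not insurance.
Already in the invoice (seller's account under CFR): inland to port — exclude.
CIF value = CFR price + insurance = 352767.98 + 381.20 = 353149.18
Ad valorem component: 353149.18 × 22.3% = 78752.27
Specific component: 6069 × 3.09 = 18753.21
Import duty = 78752.27 + 18753.21 = 97505.48
Buyer bears: insurance 381.20 + destination terminal 252.61 + brokerage 408.76 + delivery 280.47 + duty 97505.48 = 98828.52
Landed cost = invoice 352767.98 + 98828.52 = 451596.50

Total landed cost: EUR 451596.50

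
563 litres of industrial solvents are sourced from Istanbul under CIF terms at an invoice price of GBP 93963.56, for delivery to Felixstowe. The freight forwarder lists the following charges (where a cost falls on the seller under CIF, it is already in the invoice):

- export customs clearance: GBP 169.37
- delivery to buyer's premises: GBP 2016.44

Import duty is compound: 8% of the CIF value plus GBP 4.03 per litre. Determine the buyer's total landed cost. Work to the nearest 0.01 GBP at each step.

CIF: the seller pays costs through ocean freight and marine insurance to the destination port.
Already in the invoice (seller's account under CIF): export clearance — exclude.
The CIF price already equals the CIF value: 93963.56
Ad valorem component: 93963.56 × 8% = 7517.08
Specific component: 563 × 4.03 = 2268.89
Import duty = 7517.08 + 2268.89 = 9785.97
Buyer bears: delivery 2016.44 + duty 9785.97 = 11802.41
Landed cost = invoice 93963.56 + 11802.41 = 105765.97

Total landed cost: GBP 105765.97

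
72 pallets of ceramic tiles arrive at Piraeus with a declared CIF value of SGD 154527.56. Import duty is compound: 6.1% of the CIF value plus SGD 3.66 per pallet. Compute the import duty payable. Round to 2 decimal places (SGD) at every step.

Ad valorem component: 154527.56 × 6.1% = 9426.18
Specific component: 72 × 3.66 = 263.52
Import duty = 9426.18 + 263.52 = 9689.70

Import duty: SGD 9689.70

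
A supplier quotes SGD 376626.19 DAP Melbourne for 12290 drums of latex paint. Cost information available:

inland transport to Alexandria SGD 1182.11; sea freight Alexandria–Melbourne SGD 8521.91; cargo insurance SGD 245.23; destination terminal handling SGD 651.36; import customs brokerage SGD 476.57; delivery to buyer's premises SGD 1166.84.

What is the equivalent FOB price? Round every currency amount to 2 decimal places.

FOB price: SGD 366040.85

Not relevant to the conversion: inland to port — on the seller under both DAP and FOB; already in the DAP price and stays in the FOB price. brokerage — on the buyer under both terms; not part of either seller's price.
From DAP to FOB, the seller no longer bears: freight, insurance, destination terminal, delivery.
FOB price = 376626.19 − 8521.91 − 245.23 − 651.36 − 1166.84 = 366040.85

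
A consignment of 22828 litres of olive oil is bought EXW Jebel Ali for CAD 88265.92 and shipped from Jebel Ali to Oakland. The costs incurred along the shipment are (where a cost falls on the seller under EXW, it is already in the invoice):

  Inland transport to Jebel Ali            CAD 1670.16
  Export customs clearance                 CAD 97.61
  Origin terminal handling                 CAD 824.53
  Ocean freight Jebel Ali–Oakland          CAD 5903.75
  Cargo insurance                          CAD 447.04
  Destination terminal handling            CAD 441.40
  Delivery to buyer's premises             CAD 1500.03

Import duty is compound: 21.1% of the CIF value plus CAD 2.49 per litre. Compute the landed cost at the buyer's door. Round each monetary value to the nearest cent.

Total landed cost: CAD 176503.26

EXW: the seller makes goods available at their premises; the buyer bears all onward costs.
CIF value = EXW price + inland to port + export clearance + origin terminal + freight + insurance = 88265.92 + 1670.16 + 97.61 + 824.53 + 5903.75 + 447.04 = 97209.01
Ad valorem component: 97209.01 × 21.1% = 20511.10
Specific component: 22828 × 2.49 = 56841.72
Import duty = 20511.10 + 56841.72 = 77352.82
Buyer bears: inland to port 1670.16 + export clearance 97.61 + origin terminal 824.53 + freight 5903.75 + insurance 447.04 + destination terminal 441.40 + delivery 1500.03 + duty 77352.82 = 88237.34
Landed cost = invoice 88265.92 + 88237.34 = 176503.26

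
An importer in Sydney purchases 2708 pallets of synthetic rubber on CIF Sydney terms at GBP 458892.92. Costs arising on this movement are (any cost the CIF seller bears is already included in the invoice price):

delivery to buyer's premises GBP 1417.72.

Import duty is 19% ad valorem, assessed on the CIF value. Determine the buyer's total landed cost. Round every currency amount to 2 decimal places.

Total landed cost: GBP 547500.29

CIF: the seller pays costs through ocean freight and marine insurance to the destination port.
The CIF price already equals the CIF value: 458892.92
Import duty = 458892.92 × 19% = 87189.65
Buyer bears: delivery 1417.72 + duty 87189.65 = 88607.37
Landed cost = invoice 458892.92 + 88607.37 = 547500.29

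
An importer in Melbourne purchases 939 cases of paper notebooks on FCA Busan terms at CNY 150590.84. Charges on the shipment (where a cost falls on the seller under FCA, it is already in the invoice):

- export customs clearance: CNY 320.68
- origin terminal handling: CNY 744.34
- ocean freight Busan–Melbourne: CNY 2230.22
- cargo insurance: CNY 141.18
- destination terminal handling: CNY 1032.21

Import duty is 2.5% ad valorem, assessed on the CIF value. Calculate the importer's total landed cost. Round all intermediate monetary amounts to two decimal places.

FCA: the seller delivers export-cleared goods to the carrier; the buyer bears costs from that point.
Already in the invoice (seller's account under FCA): export clearance — exclude.
CIF value = FCA price + origin terminal + freight + insurance = 150590.84 + 744.34 + 2230.22 + 141.18 = 153706.58
Import duty = 153706.58 × 2.5% = 3842.66
Buyer bears: origin terminal 744.34 + freight 2230.22 + insurance 141.18 + destination terminal 1032.21 + duty 3842.66 = 7990.61
Landed cost = invoice 150590.84 + 7990.61 = 158581.45

Total landed cost: CNY 158581.45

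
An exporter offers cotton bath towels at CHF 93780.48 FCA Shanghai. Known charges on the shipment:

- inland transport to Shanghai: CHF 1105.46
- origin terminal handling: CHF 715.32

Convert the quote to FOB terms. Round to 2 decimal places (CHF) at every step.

FOB price: CHF 94495.80

Not relevant to the conversion: inland to port — on the seller under both FCA and FOB; already in the FCA price and stays in the FOB price.
From FCA to FOB, the seller additionally bears: origin terminal.
FOB price = 93780.48 + 715.32 = 94495.80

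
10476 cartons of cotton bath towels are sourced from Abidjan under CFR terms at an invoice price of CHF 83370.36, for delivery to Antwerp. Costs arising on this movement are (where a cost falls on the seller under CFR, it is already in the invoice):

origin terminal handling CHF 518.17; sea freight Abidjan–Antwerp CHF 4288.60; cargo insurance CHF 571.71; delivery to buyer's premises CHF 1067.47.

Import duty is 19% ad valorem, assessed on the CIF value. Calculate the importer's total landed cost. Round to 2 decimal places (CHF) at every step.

CFR: the seller pays costs through ocean freight to the destination port, but not insurance.
Already in the invoice (seller's account under CFR): origin terminal, freight — exclude.
CIF value = CFR price + insurance = 83370.36 + 571.71 = 83942.07
Import duty = 83942.07 × 19% = 15948.99
Buyer bears: insurance 571.71 + delivery 1067.47 + duty 15948.99 = 17588.17
Landed cost = invoice 83370.36 + 17588.17 = 100958.53

Total landed cost: CHF 100958.53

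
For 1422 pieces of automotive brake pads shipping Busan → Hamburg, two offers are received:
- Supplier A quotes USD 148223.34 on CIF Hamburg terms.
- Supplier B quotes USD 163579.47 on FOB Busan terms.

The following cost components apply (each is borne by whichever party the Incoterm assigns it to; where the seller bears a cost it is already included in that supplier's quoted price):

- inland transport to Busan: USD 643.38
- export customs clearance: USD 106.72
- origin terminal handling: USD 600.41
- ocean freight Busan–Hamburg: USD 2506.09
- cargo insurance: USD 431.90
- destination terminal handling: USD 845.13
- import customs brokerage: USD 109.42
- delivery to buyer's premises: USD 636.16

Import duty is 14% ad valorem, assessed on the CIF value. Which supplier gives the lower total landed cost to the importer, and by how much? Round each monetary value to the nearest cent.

Supplier A is cheaper by USD 20855.29

Supplier A (CIF):
The CIF price already equals the CIF value: 148223.34
Import duty = 148223.34 × 14% = 20751.27
Buyer bears (A): 845.13 + 109.42 + 636.16 = 1590.71
Landed cost (A) = invoice 148223.34 + 1590.71 + duty 20751.27 = 170565.32
Supplier B (FOB):
CIF value = FOB price + freight + insurance = 163579.47 + 2506.09 + 431.90 = 166517.46
Import duty = 166517.46 × 14% = 23312.44
Buyer bears (B): 2506.09 + 431.90 + 845.13 + 109.42 + 636.16 = 4528.70
Landed cost (B) = invoice 163579.47 + 4528.70 + duty 23312.44 = 191420.61
Difference = |170565.32 − 191420.61| = 20855.29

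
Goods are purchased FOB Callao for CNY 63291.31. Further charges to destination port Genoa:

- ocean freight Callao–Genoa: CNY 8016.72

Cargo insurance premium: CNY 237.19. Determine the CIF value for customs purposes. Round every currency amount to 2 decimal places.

CIF value: CNY 71545.22

CIF = FOB price + freight + insurance
CIF = 63291.31 + 8016.72 + 237.19 = 71545.22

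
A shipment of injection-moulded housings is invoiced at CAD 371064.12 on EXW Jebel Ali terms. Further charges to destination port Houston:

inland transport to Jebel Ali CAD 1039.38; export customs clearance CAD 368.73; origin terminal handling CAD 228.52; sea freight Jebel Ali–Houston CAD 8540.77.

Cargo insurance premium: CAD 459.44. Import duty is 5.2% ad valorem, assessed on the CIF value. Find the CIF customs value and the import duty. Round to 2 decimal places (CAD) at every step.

CIF = EXW price + pre-shipment costs + freight + insurance
CIF = 371064.12 + 1039.38 + 368.73 + 228.52 + 8540.77 + 459.44 = 381700.96
Import duty = 381700.96 × 5.2% = 19848.45

CIF value: CAD 381700.96; import duty: CAD 19848.45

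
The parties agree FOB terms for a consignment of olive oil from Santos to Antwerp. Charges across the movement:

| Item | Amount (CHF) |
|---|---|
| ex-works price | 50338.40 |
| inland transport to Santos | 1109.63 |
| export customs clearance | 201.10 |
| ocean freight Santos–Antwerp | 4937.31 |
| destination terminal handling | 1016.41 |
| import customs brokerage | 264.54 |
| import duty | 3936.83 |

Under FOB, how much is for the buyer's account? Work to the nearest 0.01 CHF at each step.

FOB: the seller bears costs until goods are on board at the origin port; the buyer bears freight, insurance and all costs thereafter.
Seller's account: goods 50338.40 + inland to port 1109.63 + export clearance 201.10 = 51649.13
Buyer's account: freight 4937.31 + destination terminal 1016.41 + brokerage 264.54 + duty 3936.83 = 10155.09

Buyer's account: CHF 10155.09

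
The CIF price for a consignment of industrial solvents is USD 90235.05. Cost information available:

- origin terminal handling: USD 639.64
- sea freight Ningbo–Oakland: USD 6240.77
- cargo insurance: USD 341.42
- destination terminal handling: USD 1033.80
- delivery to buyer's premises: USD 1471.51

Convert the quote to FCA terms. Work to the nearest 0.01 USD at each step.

FCA price: USD 83013.22

Not relevant to the conversion: delivery, destination terminal — on the buyer under both terms; not part of either seller's price.
From CIF to FCA, the seller no longer bears: origin terminal, freight, insurance.
FCA price = 90235.05 − 639.64 − 6240.77 − 341.42 = 83013.22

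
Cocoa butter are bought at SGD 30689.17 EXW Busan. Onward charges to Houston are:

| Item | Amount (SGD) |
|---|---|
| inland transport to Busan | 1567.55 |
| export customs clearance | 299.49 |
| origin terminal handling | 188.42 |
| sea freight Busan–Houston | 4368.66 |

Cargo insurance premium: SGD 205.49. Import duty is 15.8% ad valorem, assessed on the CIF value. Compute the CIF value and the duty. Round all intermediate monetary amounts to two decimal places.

CIF = EXW price + pre-shipment costs + freight + insurance
CIF = 30689.17 + 1567.55 + 299.49 + 188.42 + 4368.66 + 205.49 = 37318.78
Import duty = 37318.78 × 15.8% = 5896.37

CIF value: SGD 37318.78; import duty: SGD 5896.37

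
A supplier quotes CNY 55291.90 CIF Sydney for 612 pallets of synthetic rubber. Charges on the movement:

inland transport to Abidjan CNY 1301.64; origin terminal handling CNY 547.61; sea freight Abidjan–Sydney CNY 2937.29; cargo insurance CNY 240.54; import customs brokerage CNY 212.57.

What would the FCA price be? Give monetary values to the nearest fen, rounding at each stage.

FCA price: CNY 51566.46

Not relevant to the conversion: inland to port — on the seller under both CIF and FCA; already in the CIF price and stays in the FCA price. brokerage — on the buyer under both terms; not part of either seller's price.
From CIF to FCA, the seller no longer bears: origin terminal, freight, insurance.
FCA price = 55291.90 − 547.61 − 2937.29 − 240.54 = 51566.46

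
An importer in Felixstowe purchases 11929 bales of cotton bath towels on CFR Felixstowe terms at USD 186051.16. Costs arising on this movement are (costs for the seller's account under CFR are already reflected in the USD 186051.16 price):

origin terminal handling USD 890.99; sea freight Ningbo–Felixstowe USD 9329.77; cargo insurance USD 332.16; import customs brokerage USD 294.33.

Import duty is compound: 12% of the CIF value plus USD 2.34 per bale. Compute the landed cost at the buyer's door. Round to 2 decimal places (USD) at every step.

Total landed cost: USD 236957.51

CFR: the seller pays costs through ocean freight to the destination port, but not insurance.
Already in the invoice (seller's account under CFR): origin terminal, freight — exclude.
CIF value = CFR price + insurance = 186051.16 + 332.16 = 186383.32
Ad valorem component: 186383.32 × 12% = 22366.00
Specific component: 11929 × 2.34 = 27913.86
Import duty = 22366.00 + 27913.86 = 50279.86
Buyer bears: insurance 332.16 + brokerage 294.33 + duty 50279.86 = 50906.35
Landed cost = invoice 186051.16 + 50906.35 = 236957.51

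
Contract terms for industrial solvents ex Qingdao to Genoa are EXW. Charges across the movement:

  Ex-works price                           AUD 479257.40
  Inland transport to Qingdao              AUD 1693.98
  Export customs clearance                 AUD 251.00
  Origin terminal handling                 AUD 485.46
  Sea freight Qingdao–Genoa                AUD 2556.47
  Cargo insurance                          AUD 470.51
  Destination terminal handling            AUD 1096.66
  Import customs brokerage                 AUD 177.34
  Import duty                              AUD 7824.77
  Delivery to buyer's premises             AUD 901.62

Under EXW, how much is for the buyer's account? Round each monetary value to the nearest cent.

Buyer's account: AUD 15457.81

EXW: the seller makes goods available at their premises; the buyer bears all onward costs.
Seller's account: goods 479257.40 = 479257.40
Buyer's account: inland to port 1693.98 + export clearance 251.00 + origin terminal 485.46 + freight 2556.47 + insurance 470.51 + destination terminal 1096.66 + brokerage 177.34 + duty 7824.77 + delivery 901.62 = 15457.81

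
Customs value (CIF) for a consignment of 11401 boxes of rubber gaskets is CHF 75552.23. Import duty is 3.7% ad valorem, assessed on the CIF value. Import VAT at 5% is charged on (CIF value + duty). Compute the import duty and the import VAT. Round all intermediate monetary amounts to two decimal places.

Import duty = 75552.23 × 3.7% = 2795.43
VAT base = CIF + duty = 75552.23 + 2795.43 = 78347.66
Import VAT = 78347.66 × 5% = 3917.38

Import duty: CHF 2795.43; import VAT: CHF 3917.38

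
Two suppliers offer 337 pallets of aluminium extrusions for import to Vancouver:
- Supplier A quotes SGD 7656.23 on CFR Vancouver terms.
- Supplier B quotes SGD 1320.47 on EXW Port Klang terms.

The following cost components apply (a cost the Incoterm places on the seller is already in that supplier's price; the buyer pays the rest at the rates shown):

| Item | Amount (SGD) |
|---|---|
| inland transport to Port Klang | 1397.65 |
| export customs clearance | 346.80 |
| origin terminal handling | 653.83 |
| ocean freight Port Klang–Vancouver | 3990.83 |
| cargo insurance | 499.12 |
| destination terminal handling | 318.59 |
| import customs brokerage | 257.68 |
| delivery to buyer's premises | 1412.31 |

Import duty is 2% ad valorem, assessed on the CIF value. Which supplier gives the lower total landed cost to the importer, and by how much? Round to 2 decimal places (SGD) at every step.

Supplier A (CFR):
CIF value = CFR price + insurance = 7656.23 + 499.12 = 8155.35
Import duty = 8155.35 × 2% = 163.11
Buyer bears (A): 499.12 + 318.59 + 257.68 + 1412.31 = 2487.70
Landed cost (A) = invoice 7656.23 + 2487.70 + duty 163.11 = 10307.04
Supplier B (EXW):
CIF value = EXW price + inland to port + export clearance + origin terminal + freight + insurance = 1320.47 + 1397.65 + 346.80 + 653.83 + 3990.83 + 499.12 = 8208.70
Import duty = 8208.70 × 2% = 164.17
Buyer bears (B): 1397.65 + 346.80 + 653.83 + 3990.83 + 499.12 + 318.59 + 257.68 + 1412.31 = 8876.81
Landed cost (B) = invoice 1320.47 + 8876.81 + duty 164.17 = 10361.45
Difference = |10307.04 − 10361.45| = 54.41

Supplier A is cheaper by SGD 54.41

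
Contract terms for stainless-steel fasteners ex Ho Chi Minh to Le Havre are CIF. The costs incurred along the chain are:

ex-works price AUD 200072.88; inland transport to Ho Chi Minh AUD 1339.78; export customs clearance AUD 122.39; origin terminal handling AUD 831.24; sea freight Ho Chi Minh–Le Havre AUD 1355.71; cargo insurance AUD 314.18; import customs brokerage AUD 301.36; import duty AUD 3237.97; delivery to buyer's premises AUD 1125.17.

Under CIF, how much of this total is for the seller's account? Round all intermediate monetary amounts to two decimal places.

CIF: the seller pays costs through ocean freight and marine insurance to the destination port.
Seller's account: goods 200072.88 + inland to port 1339.78 + export clearance 122.39 + origin terminal 831.24 + freight 1355.71 + insurance 314.18 = 204036.18
Buyer's account: brokerage 301.36 + duty 3237.97 + delivery 1125.17 = 4664.50

Seller's account: AUD 204036.18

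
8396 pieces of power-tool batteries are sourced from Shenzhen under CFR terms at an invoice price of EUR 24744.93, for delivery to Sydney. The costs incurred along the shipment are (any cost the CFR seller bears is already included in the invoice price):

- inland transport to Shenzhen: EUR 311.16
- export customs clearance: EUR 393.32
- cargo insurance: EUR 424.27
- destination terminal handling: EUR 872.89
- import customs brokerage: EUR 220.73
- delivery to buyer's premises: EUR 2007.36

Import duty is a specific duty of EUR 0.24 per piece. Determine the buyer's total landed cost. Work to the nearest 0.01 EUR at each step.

Total landed cost: EUR 30285.22

CFR: the seller pays costs through ocean freight to the destination port, but not insurance.
Already in the invoice (seller's account under CFR): inland to port, export clearance — exclude.
CIF value = CFR price + insurance = 24744.93 + 424.27 = 25169.20
Import duty = 8396 × 0.24 = 2015.04
Buyer bears: insurance 424.27 + destination terminal 872.89 + brokerage 220.73 + delivery 2007.36 + duty 2015.04 = 5540.29
Landed cost = invoice 24744.93 + 5540.29 = 30285.22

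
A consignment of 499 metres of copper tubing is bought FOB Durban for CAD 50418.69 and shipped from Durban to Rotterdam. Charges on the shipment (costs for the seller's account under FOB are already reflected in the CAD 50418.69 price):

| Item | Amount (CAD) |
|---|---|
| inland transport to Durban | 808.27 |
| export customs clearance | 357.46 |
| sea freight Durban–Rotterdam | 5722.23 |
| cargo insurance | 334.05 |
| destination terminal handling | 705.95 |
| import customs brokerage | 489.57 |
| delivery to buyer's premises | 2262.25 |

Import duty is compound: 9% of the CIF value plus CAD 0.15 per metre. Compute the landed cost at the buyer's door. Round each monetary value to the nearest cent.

Total landed cost: CAD 65090.34

FOB: the seller bears costs until goods are on board at the origin port; the buyer bears freight, insurance and all costs thereafter.
Already in the invoice (seller's account under FOB): inland to port, export clearance — exclude.
CIF value = FOB price + freight + insurance = 50418.69 + 5722.23 + 334.05 = 56474.97
Ad valorem component: 56474.97 × 9% = 5082.75
Specific component: 499 × 0.15 = 74.85
Import duty = 5082.75 + 74.85 = 5157.60
Buyer bears: freight 5722.23 + insurance 334.05 + destination terminal 705.95 + brokerage 489.57 + delivery 2262.25 + duty 5157.60 = 14671.65
Landed cost = invoice 50418.69 + 14671.65 = 65090.34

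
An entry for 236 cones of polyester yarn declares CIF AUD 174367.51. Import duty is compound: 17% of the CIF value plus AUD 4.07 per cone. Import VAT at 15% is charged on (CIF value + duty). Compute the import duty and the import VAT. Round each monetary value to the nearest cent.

Ad valorem component: 174367.51 × 17% = 29642.48
Specific component: 236 × 4.07 = 960.52
Import duty = 29642.48 + 960.52 = 30603.00
VAT base = CIF + duty = 174367.51 + 30603.00 = 204970.51
Import VAT = 204970.51 × 15% = 30745.58

Import duty: AUD 30603.00; import VAT: AUD 30745.58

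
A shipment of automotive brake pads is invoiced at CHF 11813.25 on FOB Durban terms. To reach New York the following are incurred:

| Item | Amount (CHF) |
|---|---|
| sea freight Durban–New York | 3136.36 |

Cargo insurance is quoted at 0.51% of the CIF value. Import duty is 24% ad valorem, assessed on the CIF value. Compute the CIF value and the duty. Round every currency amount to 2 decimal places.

CIF value: CHF 15026.24; import duty: CHF 3606.30

Let C be the CIF value. C = FOB price + freight + 0.51% × C
C − 0.51% × C = 11813.25 + 3136.36
0.9949 × C = 14949.61
C = 14949.61 / 0.9949 = 15026.24
Insurance premium = 0.51% × 15026.24 = 76.63
Import duty = 15026.24 × 24% = 3606.30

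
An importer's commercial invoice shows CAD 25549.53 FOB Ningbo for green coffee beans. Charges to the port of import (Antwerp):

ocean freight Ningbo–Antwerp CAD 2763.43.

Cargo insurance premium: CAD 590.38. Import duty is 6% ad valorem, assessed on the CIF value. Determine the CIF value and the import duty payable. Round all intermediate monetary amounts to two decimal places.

CIF = FOB price + freight + insurance
CIF = 25549.53 + 2763.43 + 590.38 = 28903.34
Import duty = 28903.34 × 6% = 1734.20

CIF value: CAD 28903.34; import duty: CAD 1734.20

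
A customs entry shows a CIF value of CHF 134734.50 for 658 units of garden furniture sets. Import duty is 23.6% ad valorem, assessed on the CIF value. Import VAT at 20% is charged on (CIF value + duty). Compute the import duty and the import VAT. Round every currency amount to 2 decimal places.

Import duty = 134734.50 × 23.6% = 31797.34
VAT base = CIF + duty = 134734.50 + 31797.34 = 166531.84
Import VAT = 166531.84 × 20% = 33306.37

Import duty: CHF 31797.34; import VAT: CHF 33306.37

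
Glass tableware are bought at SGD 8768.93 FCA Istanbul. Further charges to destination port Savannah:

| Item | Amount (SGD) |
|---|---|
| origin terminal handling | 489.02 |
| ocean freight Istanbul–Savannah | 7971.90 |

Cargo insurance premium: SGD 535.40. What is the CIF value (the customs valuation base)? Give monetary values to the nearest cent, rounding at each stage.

CIF value: SGD 17765.25

CIF = FCA price + pre-shipment costs + freight + insurance
CIF = 8768.93 + 489.02 + 7971.90 + 535.40 = 17765.25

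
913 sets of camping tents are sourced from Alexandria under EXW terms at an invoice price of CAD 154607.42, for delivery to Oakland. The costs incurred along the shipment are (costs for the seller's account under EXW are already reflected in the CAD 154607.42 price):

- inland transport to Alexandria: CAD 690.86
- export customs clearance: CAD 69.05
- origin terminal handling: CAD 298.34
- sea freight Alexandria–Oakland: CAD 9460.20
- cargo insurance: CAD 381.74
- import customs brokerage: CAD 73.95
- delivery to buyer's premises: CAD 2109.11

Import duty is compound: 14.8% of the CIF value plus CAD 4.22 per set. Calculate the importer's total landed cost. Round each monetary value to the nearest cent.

Total landed cost: CAD 196038.66

EXW: the seller makes goods available at their premises; the buyer bears all onward costs.
CIF value = EXW price + inland to port + export clearance + origin terminal + freight + insurance = 154607.42 + 690.86 + 69.05 + 298.34 + 9460.20 + 381.74 = 165507.61
Ad valorem component: 165507.61 × 14.8% = 24495.13
Specific component: 913 × 4.22 = 3852.86
Import duty = 24495.13 + 3852.86 = 28347.99
Buyer bears: inland to port 690.86 + export clearance 69.05 + origin terminal 298.34 + freight 9460.20 + insurance 381.74 + brokerage 73.95 + delivery 2109.11 + duty 28347.99 = 41431.24
Landed cost = invoice 154607.42 + 41431.24 = 196038.66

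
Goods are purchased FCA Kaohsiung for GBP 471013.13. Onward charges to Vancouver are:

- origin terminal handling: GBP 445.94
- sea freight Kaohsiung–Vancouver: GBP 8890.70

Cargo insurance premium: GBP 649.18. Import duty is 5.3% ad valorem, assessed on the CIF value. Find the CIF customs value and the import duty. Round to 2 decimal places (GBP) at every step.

CIF = FCA price + pre-shipment costs + freight + insurance
CIF = 471013.13 + 445.94 + 8890.70 + 649.18 = 480998.95
Import duty = 480998.95 × 5.3% = 25492.94

CIF value: GBP 480998.95; import duty: GBP 25492.94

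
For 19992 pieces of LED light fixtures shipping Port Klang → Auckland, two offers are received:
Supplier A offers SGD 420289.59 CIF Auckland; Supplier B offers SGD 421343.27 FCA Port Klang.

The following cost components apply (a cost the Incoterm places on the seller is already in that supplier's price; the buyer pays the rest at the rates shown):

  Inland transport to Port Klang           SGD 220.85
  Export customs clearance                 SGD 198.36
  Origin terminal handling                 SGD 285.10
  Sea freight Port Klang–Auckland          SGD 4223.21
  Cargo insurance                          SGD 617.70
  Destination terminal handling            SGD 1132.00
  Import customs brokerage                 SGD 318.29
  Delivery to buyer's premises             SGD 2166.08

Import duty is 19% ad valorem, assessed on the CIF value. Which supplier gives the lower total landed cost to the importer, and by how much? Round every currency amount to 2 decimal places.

Supplier A is cheaper by SGD 7353.83

Supplier A (CIF):
The CIF price already equals the CIF value: 420289.59
Import duty = 420289.59 × 19% = 79855.02
Buyer bears (A): 1132.00 + 318.29 + 2166.08 = 3616.37
Landed cost (A) = invoice 420289.59 + 3616.37 + duty 79855.02 = 503760.98
Supplier B (FCA):
CIF value = FCA price + origin terminal + freight + insurance = 421343.27 + 285.10 + 4223.21 + 617.70 = 426469.28
Import duty = 426469.28 × 19% = 81029.16
Buyer bears (B): 285.10 + 4223.21 + 617.70 + 1132.00 + 318.29 + 2166.08 = 8742.38
Landed cost (B) = invoice 421343.27 + 8742.38 + duty 81029.16 = 511114.81
Difference = |503760.98 − 511114.81| = 7353.83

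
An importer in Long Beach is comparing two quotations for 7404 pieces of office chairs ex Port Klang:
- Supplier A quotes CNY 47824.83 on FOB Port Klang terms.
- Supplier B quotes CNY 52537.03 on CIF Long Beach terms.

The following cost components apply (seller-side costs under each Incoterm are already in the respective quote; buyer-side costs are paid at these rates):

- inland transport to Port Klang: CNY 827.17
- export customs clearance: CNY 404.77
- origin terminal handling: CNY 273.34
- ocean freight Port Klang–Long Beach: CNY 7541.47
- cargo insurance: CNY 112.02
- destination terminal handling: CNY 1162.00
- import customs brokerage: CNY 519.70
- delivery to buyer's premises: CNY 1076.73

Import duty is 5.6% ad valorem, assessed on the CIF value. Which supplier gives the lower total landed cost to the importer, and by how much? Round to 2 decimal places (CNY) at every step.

Supplier A (FOB):
CIF value = FOB price + freight + insurance = 47824.83 + 7541.47 + 112.02 = 55478.32
Import duty = 55478.32 × 5.6% = 3106.79
Buyer bears (A): 7541.47 + 112.02 + 1162.00 + 519.70 + 1076.73 = 10411.92
Landed cost (A) = invoice 47824.83 + 10411.92 + duty 3106.79 = 61343.54
Supplier B (CIF):
The CIF price already equals the CIF value: 52537.03
Import duty = 52537.03 × 5.6% = 2942.07
Buyer bears (B): 1162.00 + 519.70 + 1076.73 = 2758.43
Landed cost (B) = invoice 52537.03 + 2758.43 + duty 2942.07 = 58237.53
Difference = |61343.54 − 58237.53| = 3106.01

Supplier B is cheaper by CNY 3106.01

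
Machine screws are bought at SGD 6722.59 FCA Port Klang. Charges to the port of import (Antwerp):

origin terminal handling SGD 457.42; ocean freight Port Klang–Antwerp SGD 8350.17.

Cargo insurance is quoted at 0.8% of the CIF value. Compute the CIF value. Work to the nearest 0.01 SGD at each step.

CIF value: SGD 15655.42

Let C be the CIF value. C = FCA price + pre-shipment costs + freight + 0.8% × C
C − 0.8% × C = 6722.59 + 457.42 + 8350.17
0.992 × C = 15530.18
C = 15530.18 / 0.992 = 15655.42
Insurance premium = 0.8% × 15655.42 = 125.24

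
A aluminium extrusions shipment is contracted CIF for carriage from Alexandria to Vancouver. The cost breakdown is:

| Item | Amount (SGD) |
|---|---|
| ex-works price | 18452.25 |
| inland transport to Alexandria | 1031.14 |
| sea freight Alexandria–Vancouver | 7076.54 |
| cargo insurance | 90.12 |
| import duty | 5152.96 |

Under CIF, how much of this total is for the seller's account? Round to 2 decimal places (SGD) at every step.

CIF: the seller pays costs through ocean freight and marine insurance to the destination port.
Seller's account: goods 18452.25 + inland to port 1031.14 + freight 7076.54 + insurance 90.12 = 26650.05
Buyer's account: duty 5152.96 = 5152.96

Seller's account: SGD 26650.05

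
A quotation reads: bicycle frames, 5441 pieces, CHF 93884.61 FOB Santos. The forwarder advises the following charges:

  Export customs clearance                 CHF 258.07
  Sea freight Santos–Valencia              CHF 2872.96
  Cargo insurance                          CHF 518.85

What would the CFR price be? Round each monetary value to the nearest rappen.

Not relevant to the conversion: export clearance — on the seller under both FOB and CFR; already in the FOB price and stays in the CFR price. insurance — on the buyer under both terms; not part of either seller's price.
From FOB to CFR, the seller additionally bears: freight.
CFR price = 93884.61 + 2872.96 = 96757.57

CFR price: CHF 96757.57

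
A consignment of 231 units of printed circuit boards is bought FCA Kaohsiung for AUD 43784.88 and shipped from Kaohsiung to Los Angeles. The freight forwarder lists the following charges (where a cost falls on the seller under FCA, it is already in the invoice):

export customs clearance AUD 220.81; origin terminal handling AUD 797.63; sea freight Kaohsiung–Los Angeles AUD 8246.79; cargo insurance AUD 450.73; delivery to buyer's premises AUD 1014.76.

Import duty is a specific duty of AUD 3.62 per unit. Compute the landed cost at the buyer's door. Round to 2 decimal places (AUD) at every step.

Total landed cost: AUD 55131.01

FCA: the seller delivers export-cleared goods to the carrier; the buyer bears costs from that point.
Already in the invoice (seller's account under FCA): export clearance — exclude.
CIF value = FCA price + origin terminal + freight + insurance = 43784.88 + 797.63 + 8246.79 + 450.73 = 53280.03
Import duty = 231 × 3.62 = 836.22
Buyer bears: origin terminal 797.63 + freight 8246.79 + insurance 450.73 + delivery 1014.76 + duty 836.22 = 11346.13
Landed cost = invoice 43784.88 + 11346.13 = 55131.01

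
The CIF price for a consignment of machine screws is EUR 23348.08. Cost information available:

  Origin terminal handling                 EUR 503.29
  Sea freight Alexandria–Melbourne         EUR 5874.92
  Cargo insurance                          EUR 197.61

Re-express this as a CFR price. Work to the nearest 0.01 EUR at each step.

Not relevant to the conversion: origin terminal, freight — on the seller under both CIF and CFR; already in the CIF price and stays in the CFR price.
From CIF to CFR, the seller no longer bears: insurance.
CFR price = 23348.08 − 197.61 = 23150.47

CFR price: EUR 23150.47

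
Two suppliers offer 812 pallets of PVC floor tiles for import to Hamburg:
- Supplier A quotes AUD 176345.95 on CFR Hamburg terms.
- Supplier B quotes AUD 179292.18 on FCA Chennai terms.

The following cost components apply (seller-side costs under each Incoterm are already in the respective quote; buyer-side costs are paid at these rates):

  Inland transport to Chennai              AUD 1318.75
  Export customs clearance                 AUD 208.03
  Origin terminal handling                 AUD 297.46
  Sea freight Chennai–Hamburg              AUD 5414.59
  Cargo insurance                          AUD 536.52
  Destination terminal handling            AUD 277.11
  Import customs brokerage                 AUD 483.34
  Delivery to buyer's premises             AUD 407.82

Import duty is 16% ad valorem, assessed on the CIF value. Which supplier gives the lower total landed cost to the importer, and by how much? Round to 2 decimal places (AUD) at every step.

Supplier A (CFR):
CIF value = CFR price + insurance = 176345.95 + 536.52 = 176882.47
Import duty = 176882.47 × 16% = 28301.20
Buyer bears (A): 536.52 + 277.11 + 483.34 + 407.82 = 1704.79
Landed cost (A) = invoice 176345.95 + 1704.79 + duty 28301.20 = 206351.94
Supplier B (FCA):
CIF value = FCA price + origin terminal + freight + insurance = 179292.18 + 297.46 + 5414.59 + 536.52 = 185540.75
Import duty = 185540.75 × 16% = 29686.52
Buyer bears (B): 297.46 + 5414.59 + 536.52 + 277.11 + 483.34 + 407.82 = 7416.84
Landed cost (B) = invoice 179292.18 + 7416.84 + duty 29686.52 = 216395.54
Difference = |206351.94 − 216395.54| = 10043.60

Supplier A is cheaper by AUD 10043.60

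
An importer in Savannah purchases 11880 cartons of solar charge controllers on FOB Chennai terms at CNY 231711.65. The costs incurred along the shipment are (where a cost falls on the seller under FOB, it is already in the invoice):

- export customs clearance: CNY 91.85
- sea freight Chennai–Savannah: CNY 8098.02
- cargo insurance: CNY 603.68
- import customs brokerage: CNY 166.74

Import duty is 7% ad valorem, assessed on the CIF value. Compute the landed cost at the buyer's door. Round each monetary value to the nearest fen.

FOB: the seller bears costs until goods are on board at the origin port; the buyer bears freight, insurance and all costs thereafter.
Already in the invoice (seller's account under FOB): export clearance — exclude.
CIF value = FOB price + freight + insurance = 231711.65 + 8098.02 + 603.68 = 240413.35
Import duty = 240413.35 × 7% = 16828.93
Buyer bears: freight 8098.02 + insurance 603.68 + brokerage 166.74 + duty 16828.93 = 25697.37
Landed cost = invoice 231711.65 + 25697.37 = 257409.02

Total landed cost: CNY 257409.02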